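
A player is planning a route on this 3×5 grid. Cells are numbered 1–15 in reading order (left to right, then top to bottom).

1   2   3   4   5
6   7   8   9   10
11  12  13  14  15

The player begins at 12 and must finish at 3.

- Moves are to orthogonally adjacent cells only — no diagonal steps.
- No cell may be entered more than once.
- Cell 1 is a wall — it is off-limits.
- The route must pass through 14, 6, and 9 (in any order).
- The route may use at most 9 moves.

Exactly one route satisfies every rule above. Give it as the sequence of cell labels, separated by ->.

Any route must reach 14, 6, and 9 and still end at 3 within 9 moves, so the order of the required stops is forced.
Route from 12: left 1 to 11, up 1 to 6, right 2 to 8, down 1 to 13, right 1 to 14, up 2 to 4, left 1 to 3 — 9 moves in all.
Check: all required cells visited; 9 ≤ 9 moves.

12 -> 11 -> 6 -> 7 -> 8 -> 13 -> 14 -> 9 -> 4 -> 3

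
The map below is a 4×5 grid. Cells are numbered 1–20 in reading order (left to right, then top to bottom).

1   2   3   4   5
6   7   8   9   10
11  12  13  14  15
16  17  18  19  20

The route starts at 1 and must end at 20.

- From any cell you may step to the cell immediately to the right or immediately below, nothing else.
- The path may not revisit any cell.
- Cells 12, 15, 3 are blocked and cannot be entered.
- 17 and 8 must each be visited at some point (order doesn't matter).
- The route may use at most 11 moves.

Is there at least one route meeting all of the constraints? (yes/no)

no

17 is below but to the left of 8: going 8 → 17 would need a leftward move and 17 → 8 an upward move, so no right/down-only route can visit both required cells.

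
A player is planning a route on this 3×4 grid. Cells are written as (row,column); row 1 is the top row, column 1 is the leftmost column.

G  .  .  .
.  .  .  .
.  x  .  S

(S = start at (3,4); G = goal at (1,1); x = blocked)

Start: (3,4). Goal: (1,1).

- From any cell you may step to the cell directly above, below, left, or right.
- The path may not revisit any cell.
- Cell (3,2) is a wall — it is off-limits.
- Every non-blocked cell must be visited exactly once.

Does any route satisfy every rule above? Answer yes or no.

no

Cell (3,1) has only one open neighbour but is neither the start nor the goal, so a Hamiltonian route would have to both enter and leave it through the same neighbour — impossible without revisiting.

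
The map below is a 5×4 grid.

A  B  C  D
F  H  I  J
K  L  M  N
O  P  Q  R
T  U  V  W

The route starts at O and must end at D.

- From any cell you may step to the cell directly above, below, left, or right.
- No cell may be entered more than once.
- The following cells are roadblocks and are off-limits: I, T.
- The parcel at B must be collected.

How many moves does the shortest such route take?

Any route passes through B somewhere between O and D. Summing Manhattan distances along the two legs (O → B → D) gives a lower bound of 4 + 2 = 6 moves.
A route of 6 moves achieves this: O → K → F → A → B → C → D.
Since 6 matches the lower bound, it is optimal.

6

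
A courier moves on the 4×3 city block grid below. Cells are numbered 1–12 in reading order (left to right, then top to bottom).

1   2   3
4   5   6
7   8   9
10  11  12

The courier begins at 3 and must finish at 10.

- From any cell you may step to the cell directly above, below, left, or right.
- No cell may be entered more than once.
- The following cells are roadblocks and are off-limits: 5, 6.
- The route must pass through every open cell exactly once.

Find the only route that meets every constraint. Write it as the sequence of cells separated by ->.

3 -> 2 -> 1 -> 4 -> 7 -> 8 -> 9 -> 12 -> 11 -> 10

Need to visit all 10 open cells exactly once, starting at 3 and ending at 10.
Cell 12 has only two open neighbours (9 and 11), so the path must pass straight through it: one of those is the cell it's entered from and the other is where it exits.
Route from 3: left 2 to 1, down 2 to 7, right 2 to 9, down 1 to 12, left 2 to 10 — 9 moves in all.
Check: all 10 open cells covered.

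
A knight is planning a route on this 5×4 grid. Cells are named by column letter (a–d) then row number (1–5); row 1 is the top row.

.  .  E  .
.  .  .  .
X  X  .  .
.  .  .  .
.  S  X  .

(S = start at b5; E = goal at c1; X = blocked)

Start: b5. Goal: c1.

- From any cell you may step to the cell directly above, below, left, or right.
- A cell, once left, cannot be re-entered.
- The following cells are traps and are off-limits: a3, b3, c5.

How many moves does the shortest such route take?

The Manhattan distance from b5 to c1 is |5−1| + |2−3| = 5, so at least 5 moves are needed.
A route of 5 moves achieves this: b5 → b4 → c4 → c3 → c2 → c1.
Since 5 matches the lower bound, it is optimal.

5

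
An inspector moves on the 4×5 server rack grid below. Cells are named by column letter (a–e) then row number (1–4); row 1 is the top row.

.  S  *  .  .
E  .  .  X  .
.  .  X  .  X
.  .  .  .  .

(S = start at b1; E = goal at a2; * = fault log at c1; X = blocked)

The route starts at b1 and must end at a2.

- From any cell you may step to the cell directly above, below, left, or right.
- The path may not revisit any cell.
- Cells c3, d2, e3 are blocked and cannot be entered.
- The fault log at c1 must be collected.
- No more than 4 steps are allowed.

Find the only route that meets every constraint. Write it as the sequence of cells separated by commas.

Any route must reach c1 and still end at a2 within 4 moves, so the order of the required stops is forced.
Route from b1: right 1 to c1, down 1 to c2, left 2 to a2 — 4 moves in all.
Check: all required cells visited; 4 ≤ 4 moves.

b1, c1, c2, b2, a2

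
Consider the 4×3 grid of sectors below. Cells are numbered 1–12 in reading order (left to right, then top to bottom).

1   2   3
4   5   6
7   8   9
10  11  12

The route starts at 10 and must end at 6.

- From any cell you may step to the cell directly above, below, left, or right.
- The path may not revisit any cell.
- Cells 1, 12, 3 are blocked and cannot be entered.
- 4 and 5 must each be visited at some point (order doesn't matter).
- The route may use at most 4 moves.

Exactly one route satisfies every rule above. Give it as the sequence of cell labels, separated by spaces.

Any route must reach 4 and 5 and still end at 6 within 4 moves, so the order of the required stops is forced.
Route from 10: 2× up (reaching 4), 2× right (reaching 6) — 4 moves in all.
Check: all required cells visited; 4 ≤ 4 moves.

10 7 4 5 6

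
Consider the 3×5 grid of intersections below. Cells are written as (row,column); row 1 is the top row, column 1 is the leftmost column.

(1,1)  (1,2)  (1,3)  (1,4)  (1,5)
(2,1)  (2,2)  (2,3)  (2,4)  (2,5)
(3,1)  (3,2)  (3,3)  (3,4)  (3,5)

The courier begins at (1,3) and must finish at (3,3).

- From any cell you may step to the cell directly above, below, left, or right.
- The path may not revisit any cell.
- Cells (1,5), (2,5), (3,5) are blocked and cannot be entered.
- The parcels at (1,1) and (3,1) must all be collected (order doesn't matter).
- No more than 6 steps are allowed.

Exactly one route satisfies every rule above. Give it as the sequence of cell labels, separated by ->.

(1,3) -> (1,2) -> (1,1) -> (2,1) -> (3,1) -> (3,2) -> (3,3)

Any route must reach (1,1) and (3,1) and still end at (3,3) within 6 moves, so the order of the required stops is forced.
Route from (1,3): left 2 to (1,1), down 2 to (3,1), right 2 to (3,3) — 6 moves in all.
Check: all required cells visited; 6 ≤ 6 moves.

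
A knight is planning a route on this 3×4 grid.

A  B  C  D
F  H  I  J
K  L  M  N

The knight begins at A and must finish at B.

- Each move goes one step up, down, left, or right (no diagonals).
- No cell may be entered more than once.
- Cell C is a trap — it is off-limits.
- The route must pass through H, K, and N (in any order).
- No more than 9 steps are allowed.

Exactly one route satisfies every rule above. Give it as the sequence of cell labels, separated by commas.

A, F, K, L, M, N, J, I, H, B

The budget equals the shortest possible length, so every move has to be on a shortest route through the required cells.
Route from A: 2× down (reaching K), 3× right (reaching N), up to J, 2× left (reaching H), up to B — 9 moves in all.
Check: all required cells visited; 9 ≤ 9 moves.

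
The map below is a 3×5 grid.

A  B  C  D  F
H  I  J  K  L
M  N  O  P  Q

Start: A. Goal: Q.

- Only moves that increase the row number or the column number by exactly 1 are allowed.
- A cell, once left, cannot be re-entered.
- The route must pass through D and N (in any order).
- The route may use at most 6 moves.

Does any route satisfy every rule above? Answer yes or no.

N is below but to the left of D: going D → N would need a leftward move and N → D an upward move, so no right/down-only route can visit both required cells.

no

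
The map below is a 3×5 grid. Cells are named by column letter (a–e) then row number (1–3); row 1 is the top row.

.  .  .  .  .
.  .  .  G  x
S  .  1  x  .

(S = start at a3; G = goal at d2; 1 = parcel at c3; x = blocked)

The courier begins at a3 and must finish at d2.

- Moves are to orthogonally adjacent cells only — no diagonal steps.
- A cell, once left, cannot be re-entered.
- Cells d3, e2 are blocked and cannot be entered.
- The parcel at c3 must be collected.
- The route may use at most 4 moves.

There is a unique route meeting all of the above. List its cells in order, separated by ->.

Any route must reach c3 and still end at d2 within 4 moves, so the order of the required stops is forced.
Route from a3: right 2 to c3, up 1 to c2, right 1 to d2 — 4 moves in all.
Check: all required cells visited; 4 ≤ 4 moves.

a3 -> b3 -> c3 -> c2 -> d2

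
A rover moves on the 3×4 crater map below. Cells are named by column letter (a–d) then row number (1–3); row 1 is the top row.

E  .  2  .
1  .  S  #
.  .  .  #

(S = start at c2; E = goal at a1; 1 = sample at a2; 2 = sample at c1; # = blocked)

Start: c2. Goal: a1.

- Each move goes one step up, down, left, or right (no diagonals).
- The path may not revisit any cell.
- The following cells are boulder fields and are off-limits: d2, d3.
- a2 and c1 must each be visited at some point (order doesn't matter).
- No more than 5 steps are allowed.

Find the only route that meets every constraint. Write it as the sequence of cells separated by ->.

The budget equals the shortest possible length, so every move has to be on a shortest route through the required cells.
Route from c2: up 1 to c1, left 1 to b1, down 1 to b2, left 1 to a2, up 1 to a1 — 5 moves in all.
Check: all required cells visited; 5 ≤ 5 moves.

c2 -> c1 -> b1 -> b2 -> a2 -> a1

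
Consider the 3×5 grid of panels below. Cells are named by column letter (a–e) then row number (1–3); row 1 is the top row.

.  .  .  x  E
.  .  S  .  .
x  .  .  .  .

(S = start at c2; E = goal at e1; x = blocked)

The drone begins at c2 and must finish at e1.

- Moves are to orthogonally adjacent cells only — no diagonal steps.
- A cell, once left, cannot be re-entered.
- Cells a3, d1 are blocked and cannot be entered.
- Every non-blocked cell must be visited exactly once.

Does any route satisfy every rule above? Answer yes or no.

Colour the cells like a checkerboard: each orthogonal step flips colour, so a Hamiltonian route alternates colours. Here there are 7 cells of one colour and 6 of the other, with start on the opposite colour to the goal — the counts and endpoints can't be arranged into an alternating sequence of length 13, so no Hamiltonian route exists.

no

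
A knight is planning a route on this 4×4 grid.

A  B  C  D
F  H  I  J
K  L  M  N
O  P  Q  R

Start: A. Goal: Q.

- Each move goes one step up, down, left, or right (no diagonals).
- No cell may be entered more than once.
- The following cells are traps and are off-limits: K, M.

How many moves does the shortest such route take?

The Manhattan distance from A to Q is |1−4| + |1−3| = 5, so at least 5 moves are needed.
A route of 5 moves achieves this: A → F → H → L → P → Q.
Since 5 matches the lower bound, it is optimal.

5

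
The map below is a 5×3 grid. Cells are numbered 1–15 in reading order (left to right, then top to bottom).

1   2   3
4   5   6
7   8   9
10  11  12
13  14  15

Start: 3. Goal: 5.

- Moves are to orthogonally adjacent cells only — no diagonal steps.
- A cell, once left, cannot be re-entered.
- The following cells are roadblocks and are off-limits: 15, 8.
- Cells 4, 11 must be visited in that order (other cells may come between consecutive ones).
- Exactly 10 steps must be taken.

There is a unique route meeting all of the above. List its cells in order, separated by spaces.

The waypoints must appear in the order 4, 11, with no cell reused.
Route from 3: 2× left (reaching 1), 3× down (reaching 10), 2× right (reaching 12), 2× up (reaching 6), left to 5 — 10 moves in all.
Check: order respected (4 at step 3, 11 at step 6); 10 moves as required.

3 2 1 4 7 10 11 12 9 6 5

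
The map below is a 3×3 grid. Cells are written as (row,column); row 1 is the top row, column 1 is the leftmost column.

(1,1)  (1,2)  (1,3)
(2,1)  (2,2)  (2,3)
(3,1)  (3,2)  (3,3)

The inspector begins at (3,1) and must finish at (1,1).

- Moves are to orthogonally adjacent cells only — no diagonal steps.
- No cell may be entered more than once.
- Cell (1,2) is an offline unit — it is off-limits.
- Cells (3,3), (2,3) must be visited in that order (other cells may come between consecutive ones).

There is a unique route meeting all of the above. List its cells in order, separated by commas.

(3,1), (3,2), (3,3), (2,3), (2,2), (2,1), (1,1)

The waypoints must appear in the order (3,3), (2,3), with no cell reused.
Route from (3,1): right 2 to (3,3), up 1 to (2,3), left 2 to (2,1), up 1 to (1,1) — 6 moves in all.
Check: order respected ((3,3) at step 2, (2,3) at step 3).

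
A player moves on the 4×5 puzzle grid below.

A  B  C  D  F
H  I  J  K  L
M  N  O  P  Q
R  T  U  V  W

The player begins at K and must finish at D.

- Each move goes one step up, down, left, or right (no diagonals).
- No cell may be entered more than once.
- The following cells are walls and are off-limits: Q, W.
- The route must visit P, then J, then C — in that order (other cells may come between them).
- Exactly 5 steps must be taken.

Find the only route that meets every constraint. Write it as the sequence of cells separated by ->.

The waypoints must appear in the order P, J, C, with no cell reused.
Route from K: down 1 to P, left 1 to O, up 2 to C, right 1 to D — 5 moves in all.
Check: order respected (P at step 1, J at step 3, C at step 4); 5 moves as required.

K -> P -> O -> J -> C -> D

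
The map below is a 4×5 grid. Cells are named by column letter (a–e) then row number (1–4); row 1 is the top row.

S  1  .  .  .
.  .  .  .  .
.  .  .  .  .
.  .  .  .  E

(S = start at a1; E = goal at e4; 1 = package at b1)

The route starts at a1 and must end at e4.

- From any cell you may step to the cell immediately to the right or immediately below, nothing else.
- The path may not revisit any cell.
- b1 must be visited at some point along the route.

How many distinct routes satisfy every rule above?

20

A right/down-only route from a1 to e4 makes exactly 3 down-moves and 4 right-moves in some order.
With no other constraints that would be C(7,3) = 35 routes.
Split at b1 and multiply the segment counts: a1→b1: 1; b1→e4: 20; product = 20.
That gives 20 routes.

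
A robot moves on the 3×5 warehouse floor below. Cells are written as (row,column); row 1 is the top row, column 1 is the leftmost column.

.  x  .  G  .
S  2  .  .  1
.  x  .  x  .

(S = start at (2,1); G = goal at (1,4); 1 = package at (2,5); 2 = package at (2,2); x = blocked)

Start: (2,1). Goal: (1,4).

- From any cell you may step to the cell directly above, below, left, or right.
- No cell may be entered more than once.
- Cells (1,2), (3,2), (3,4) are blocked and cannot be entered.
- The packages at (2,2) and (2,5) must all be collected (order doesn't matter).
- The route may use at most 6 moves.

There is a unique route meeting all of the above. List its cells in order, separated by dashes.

The 6-move cap with required stops at (2,2), (2,5) leaves no slack for detours.
Route from (2,1): 4× right (reaching (2,5)), up to (1,5), left to (1,4) — 6 moves in all.
Check: all required cells visited; 6 ≤ 6 moves.

(2,1) - (2,2) - (2,3) - (2,4) - (2,5) - (1,5) - (1,4)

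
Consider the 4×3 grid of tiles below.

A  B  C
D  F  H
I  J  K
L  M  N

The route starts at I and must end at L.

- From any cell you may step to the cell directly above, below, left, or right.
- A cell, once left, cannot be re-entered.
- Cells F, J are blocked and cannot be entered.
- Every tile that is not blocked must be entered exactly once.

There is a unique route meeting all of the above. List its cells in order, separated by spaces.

Need to visit all 10 open cells exactly once, starting at I and ending at L.
Cell N has only two open neighbours (K and M), so the path must pass straight through it: one of those is the cell it's entered from and the other is where it exits.
Route from I: 2× up (reaching A), 2× right (reaching C), 3× down (reaching N), 2× left (reaching L) — 9 moves in all.
Check: all 10 open cells covered.

I D A B C H K N M L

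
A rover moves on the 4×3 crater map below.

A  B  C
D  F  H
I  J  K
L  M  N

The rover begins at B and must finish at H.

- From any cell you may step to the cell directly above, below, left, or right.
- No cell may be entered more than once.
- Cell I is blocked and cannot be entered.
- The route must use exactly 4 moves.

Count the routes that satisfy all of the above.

Need simple routes of exactly 4 moves from B to H (Manhattan distance 2, so 1 moves are spent on a detour and 1 undoing it).
Enumerating: B F J K H | B A D F H.
That gives 2 routes.

2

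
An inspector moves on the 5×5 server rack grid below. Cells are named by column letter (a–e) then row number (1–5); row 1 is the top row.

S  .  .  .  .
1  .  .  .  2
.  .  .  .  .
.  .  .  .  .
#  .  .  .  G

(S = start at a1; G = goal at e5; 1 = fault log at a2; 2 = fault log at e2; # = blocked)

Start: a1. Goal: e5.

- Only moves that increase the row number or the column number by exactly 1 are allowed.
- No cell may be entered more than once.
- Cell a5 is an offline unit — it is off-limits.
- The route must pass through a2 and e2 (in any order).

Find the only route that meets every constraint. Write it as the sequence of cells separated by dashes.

Moves only go right or down, so the column and row indices never decrease.
Route from a1: down to a2, 4× right (reaching e2), 3× down (reaching e5) — 8 moves in all.
Check: all required cells visited.

a1 - a2 - b2 - c2 - d2 - e2 - e3 - e4 - e5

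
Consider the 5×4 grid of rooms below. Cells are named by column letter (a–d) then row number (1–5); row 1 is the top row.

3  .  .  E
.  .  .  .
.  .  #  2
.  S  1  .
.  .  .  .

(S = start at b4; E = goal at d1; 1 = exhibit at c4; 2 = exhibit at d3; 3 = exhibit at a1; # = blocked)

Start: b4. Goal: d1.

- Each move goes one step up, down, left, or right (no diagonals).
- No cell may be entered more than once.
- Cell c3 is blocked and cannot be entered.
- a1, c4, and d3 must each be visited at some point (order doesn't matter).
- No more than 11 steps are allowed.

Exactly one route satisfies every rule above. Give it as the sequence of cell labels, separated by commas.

Any route must reach a1, c4, and d3 and still end at d1 within 11 moves, so the order of the required stops is forced.
Route from b4: 2× right (reaching d4), 2× up (reaching d2), 3× left (reaching a2), up to a1, 3× right (reaching d1) — 11 moves in all.
Check: all required cells visited; 11 ≤ 11 moves.

b4, c4, d4, d3, d2, c2, b2, a2, a1, b1, c1, d1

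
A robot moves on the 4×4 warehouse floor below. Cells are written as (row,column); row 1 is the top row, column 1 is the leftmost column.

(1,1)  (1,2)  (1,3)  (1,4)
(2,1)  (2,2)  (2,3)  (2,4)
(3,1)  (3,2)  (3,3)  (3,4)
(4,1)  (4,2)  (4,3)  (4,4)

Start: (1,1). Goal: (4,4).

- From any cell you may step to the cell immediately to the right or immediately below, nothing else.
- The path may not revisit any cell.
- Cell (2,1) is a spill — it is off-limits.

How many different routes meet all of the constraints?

10

A right/down-only route from (1,1) to (4,4) makes exactly 3 down-moves and 3 right-moves in some order.
With no other constraints that would be C(6,3) = 20 routes.
Subtract routes through each blocked cell (inclusion–exclusion for overlaps): − through (2,1): 10 → 10.
That gives 10 routes.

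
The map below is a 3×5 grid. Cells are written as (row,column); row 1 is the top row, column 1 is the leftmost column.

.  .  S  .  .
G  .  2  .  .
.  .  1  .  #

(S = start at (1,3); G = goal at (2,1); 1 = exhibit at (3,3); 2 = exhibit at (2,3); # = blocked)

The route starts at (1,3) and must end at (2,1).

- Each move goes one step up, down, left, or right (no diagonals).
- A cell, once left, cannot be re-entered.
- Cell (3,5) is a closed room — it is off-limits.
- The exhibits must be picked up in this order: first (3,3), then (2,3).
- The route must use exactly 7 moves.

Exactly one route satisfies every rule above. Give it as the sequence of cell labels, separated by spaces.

The waypoints must appear in the order (3,3), (2,3), with no cell reused.
Route from (1,3): right to (1,4), 2× down (reaching (3,4)), left to (3,3), up to (2,3), 2× left (reaching (2,1)) — 7 moves in all.
Check: order respected (1 at step 4, 2 at step 5); 7 moves as required.

(1,3) (1,4) (2,4) (3,4) (3,3) (2,3) (2,2) (2,1)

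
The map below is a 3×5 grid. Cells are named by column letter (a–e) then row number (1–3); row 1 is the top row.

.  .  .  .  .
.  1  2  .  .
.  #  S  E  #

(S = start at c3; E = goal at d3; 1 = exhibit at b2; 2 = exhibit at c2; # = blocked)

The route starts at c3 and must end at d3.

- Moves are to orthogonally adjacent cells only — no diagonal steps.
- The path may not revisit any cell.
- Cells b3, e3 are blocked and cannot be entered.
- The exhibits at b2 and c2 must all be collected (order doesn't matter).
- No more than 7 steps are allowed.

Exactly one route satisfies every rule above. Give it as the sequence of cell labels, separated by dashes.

c3 - c2 - b2 - b1 - c1 - d1 - d2 - d3

The 7-move cap with required stops at b2, c2 leaves no slack for detours.
Route from c3: up 1 to c2, left 1 to b2, up 1 to b1, right 2 to d1, down 2 to d3 — 7 moves in all.
Check: all required cells visited; 7 ≤ 7 moves.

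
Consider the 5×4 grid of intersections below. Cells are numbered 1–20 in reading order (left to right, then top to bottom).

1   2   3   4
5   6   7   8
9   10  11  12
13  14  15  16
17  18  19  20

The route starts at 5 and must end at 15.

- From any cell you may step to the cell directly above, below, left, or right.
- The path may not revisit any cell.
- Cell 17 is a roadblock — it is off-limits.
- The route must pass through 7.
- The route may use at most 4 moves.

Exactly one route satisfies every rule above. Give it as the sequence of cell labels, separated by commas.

The budget equals the shortest possible length, so every move has to be on a shortest route through the required cells.
Route from 5: 2× right (reaching 7), 2× down (reaching 15) — 4 moves in all.
Check: all required cells visited; 4 ≤ 4 moves.

5, 6, 7, 11, 15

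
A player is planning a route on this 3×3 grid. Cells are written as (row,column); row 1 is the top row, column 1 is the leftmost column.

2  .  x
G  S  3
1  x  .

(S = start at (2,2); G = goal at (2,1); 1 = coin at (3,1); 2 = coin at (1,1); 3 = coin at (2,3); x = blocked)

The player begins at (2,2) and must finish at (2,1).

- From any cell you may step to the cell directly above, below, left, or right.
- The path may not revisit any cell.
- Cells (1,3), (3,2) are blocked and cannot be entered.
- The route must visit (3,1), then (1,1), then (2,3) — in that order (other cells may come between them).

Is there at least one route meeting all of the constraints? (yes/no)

(3,1) must be visited but has only one open neighbour ((2,1)), and it is neither the start nor the goal — the route would have to enter and leave through (2,1), re-entering it.

no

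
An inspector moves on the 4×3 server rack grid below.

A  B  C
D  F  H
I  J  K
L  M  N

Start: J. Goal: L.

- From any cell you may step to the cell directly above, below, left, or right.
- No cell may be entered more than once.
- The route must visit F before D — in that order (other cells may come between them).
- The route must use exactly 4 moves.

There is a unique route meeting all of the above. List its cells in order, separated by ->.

J -> F -> D -> I -> L

The waypoints must appear in the order F, D, with no cell reused.
Route from J: up to F, left to D, 2× down (reaching L) — 4 moves in all.
Check: order respected (F at step 1, D at step 2); 4 moves as required.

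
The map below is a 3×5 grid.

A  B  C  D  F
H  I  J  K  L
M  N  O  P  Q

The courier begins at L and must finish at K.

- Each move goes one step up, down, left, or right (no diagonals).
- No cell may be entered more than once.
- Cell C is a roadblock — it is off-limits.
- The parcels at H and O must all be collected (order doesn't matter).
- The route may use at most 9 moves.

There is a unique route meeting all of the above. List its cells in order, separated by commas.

L, Q, P, O, N, M, H, I, J, K

The budget equals the shortest possible length, so every move has to be on a shortest route through the required cells.
Route from L: down to Q, 4× left (reaching M), up to H, 3× right (reaching K) — 9 moves in all.
Check: all required cells visited; 9 ≤ 9 moves.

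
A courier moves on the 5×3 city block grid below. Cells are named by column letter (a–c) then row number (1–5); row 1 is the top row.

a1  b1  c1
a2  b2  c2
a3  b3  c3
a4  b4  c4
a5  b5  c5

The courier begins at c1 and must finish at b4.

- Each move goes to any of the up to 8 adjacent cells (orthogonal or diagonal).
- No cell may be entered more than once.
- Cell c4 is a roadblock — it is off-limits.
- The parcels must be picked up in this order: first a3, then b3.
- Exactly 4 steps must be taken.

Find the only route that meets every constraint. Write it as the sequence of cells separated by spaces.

The waypoints must appear in the order a3, b3, with no cell reused.
Route from c1: down-left 2 to a3, right 1 to b3, down 1 to b4 — 4 moves in all.
Check: order respected (a3 at step 2, b3 at step 3); 4 moves as required.

c1 b2 a3 b3 b4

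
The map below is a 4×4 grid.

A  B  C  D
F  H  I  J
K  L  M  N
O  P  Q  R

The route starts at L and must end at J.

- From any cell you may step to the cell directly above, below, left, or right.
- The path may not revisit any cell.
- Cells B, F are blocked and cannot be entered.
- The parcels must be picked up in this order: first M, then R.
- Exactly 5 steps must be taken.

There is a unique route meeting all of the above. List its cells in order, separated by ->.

The waypoints must appear in the order M, R, with no cell reused.
Route from L: right 1 to M, down 1 to Q, right 1 to R, up 2 to J — 5 moves in all.
Check: order respected (M at step 1, R at step 3); 5 moves as required.

L -> M -> Q -> R -> N -> J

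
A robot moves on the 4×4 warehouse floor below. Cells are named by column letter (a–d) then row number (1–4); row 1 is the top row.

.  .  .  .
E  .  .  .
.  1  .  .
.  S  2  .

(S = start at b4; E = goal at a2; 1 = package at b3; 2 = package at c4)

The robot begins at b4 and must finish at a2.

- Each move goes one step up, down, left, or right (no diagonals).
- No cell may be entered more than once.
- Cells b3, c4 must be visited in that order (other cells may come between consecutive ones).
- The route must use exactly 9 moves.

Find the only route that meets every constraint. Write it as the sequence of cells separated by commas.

b4, b3, c3, c4, d4, d3, d2, c2, b2, a2

The waypoints must appear in the order b3, c4, with no cell reused.
Route from b4: up 1 to b3, right 1 to c3, down 1 to c4, right 1 to d4, up 2 to d2, left 3 to a2 — 9 moves in all.
Check: order respected (1 at step 1, 2 at step 3); 9 moves as required.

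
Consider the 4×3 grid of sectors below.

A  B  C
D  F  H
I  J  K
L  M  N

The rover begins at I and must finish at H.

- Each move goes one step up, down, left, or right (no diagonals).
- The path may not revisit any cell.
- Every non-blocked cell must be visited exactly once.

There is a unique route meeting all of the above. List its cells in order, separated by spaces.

I L M N K J F D A B C H

Need to visit all 12 open cells exactly once, starting at I and ending at H.
Route from I: down 1 to L, right 2 to N, up 1 to K, left 1 to J, up 1 to F, left 1 to D, up 1 to A, right 2 to C, down 1 to H — 11 moves in all.
Check: all 12 open cells covered.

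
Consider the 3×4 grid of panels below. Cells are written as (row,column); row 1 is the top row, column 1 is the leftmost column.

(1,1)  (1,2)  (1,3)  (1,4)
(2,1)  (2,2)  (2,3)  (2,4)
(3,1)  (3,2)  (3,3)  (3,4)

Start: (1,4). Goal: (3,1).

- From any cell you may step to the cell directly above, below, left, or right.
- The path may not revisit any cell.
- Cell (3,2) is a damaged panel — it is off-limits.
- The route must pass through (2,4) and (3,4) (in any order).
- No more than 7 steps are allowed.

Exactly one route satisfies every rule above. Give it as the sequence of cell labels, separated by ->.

Any route must reach (2,4) and (3,4) and still end at (3,1) within 7 moves, so the order of the required stops is forced.
Route from (1,4): down 2 to (3,4), left 1 to (3,3), up 1 to (2,3), left 2 to (2,1), down 1 to (3,1) — 7 moves in all.
Check: all required cells visited; 7 ≤ 7 moves.

(1,4) -> (2,4) -> (3,4) -> (3,3) -> (2,3) -> (2,2) -> (2,1) -> (3,1)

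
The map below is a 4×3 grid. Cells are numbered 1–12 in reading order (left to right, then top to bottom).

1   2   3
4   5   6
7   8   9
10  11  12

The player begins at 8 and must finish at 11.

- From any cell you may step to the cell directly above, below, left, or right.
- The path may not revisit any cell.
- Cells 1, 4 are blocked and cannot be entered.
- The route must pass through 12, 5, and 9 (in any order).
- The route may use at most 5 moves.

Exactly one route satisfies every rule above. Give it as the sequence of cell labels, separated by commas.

The budget equals the shortest possible length, so every move has to be on a shortest route through the required cells.
Route from 8: up 1 to 5, right 1 to 6, down 2 to 12, left 1 to 11 — 5 moves in all.
Check: all required cells visited; 5 ≤ 5 moves.

8, 5, 6, 9, 12, 11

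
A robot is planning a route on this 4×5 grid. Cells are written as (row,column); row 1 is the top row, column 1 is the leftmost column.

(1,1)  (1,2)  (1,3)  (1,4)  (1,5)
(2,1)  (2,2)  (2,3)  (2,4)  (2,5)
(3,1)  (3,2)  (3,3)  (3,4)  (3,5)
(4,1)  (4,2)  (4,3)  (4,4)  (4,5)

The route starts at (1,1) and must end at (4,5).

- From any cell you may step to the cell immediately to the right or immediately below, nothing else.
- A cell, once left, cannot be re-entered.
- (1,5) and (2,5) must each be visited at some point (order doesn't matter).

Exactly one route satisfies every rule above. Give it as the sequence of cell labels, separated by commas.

Moves only go right or down, so the column and row indices never decrease.
Route from (1,1): right 4 to (1,5), down 3 to (4,5) — 7 moves in all.
Check: all required cells visited.

(1,1), (1,2), (1,3), (1,4), (1,5), (2,5), (3,5), (4,5)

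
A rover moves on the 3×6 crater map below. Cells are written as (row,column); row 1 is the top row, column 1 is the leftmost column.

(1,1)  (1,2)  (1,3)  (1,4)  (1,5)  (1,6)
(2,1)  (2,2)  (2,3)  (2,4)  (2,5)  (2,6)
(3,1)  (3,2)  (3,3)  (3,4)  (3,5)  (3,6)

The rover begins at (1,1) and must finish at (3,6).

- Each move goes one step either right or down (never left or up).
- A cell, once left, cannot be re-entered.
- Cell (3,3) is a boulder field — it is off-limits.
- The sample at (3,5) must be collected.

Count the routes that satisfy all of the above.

A right/down-only route from (1,1) to (3,6) makes exactly 2 down-moves and 5 right-moves in some order.
With no other constraints that would be C(7,2) = 21 routes.
Split at (3,5) and multiply the segment counts (each segment already excludes blocked cells): (1,1)→(3,5): 9; (3,5)→(3,6): 1; product = 9.
That gives 9 routes.

9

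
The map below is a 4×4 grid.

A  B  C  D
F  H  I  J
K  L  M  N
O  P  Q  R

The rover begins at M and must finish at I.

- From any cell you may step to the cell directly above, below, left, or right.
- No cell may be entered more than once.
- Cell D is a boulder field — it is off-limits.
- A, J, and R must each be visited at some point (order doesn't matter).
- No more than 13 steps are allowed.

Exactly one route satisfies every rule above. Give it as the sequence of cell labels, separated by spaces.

The budget equals the shortest possible length, so every move has to be on a shortest route through the required cells.
Route from M: left to L, 2× up (reaching B), left to A, 3× down (reaching O), 3× right (reaching R), 2× up (reaching J), left to I — 13 moves in all.
Check: all required cells visited; 13 ≤ 13 moves.

M L H B A F K O P Q R N J I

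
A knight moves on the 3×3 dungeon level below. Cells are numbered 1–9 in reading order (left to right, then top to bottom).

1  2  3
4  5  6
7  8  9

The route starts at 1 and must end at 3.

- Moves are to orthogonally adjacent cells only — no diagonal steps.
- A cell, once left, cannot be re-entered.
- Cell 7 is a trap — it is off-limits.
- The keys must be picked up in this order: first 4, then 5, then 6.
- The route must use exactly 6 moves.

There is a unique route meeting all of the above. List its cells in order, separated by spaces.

The waypoints must appear in the order 4, 5, 6, with no cell reused.
Route from 1: down to 4, right to 5, down to 8, right to 9, 2× up (reaching 3) — 6 moves in all.
Check: order respected (4 at step 1, 5 at step 2, 6 at step 5); 6 moves as required.

1 4 5 8 9 6 3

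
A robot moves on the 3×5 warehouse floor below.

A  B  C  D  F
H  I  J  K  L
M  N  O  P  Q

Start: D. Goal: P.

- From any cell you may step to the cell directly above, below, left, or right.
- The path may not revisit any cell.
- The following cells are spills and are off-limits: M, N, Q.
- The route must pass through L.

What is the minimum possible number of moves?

4

Any route passes through L somewhere between D and P. Summing Manhattan distances along the two legs (D → L → P) gives a lower bound of 2 + 2 = 4 moves.
A route of 4 moves achieves this: D → F → L → K → P.
Since 4 matches the lower bound, it is optimal.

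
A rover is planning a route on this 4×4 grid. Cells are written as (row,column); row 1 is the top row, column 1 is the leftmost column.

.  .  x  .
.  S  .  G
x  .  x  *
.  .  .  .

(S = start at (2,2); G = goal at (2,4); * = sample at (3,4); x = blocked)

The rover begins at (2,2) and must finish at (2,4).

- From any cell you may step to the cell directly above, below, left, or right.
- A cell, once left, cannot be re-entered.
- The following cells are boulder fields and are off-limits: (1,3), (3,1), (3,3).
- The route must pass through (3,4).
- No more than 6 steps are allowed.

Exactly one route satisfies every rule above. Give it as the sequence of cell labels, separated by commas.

The budget equals the shortest possible length, so every move has to be on a shortest route through the required cells.
Route from (2,2): down 2 to (4,2), right 2 to (4,4), up 2 to (2,4) — 6 moves in all.
Check: all required cells visited; 6 ≤ 6 moves.

(2,2), (3,2), (4,2), (4,3), (4,4), (3,4), (2,4)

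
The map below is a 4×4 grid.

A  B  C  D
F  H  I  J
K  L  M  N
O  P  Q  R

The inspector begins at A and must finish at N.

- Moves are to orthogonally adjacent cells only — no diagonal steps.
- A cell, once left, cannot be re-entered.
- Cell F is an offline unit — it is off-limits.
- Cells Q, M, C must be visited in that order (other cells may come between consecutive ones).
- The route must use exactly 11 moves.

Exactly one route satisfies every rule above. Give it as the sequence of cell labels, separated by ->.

The waypoints must appear in the order Q, M, C, with no cell reused.
Route from A: right 1 to B, down 3 to P, right 1 to Q, up 3 to C, right 1 to D, down 2 to N — 11 moves in all.
Check: order respected (Q at step 5, M at step 6, C at step 8); 11 moves as required.

A -> B -> H -> L -> P -> Q -> M -> I -> C -> D -> J -> N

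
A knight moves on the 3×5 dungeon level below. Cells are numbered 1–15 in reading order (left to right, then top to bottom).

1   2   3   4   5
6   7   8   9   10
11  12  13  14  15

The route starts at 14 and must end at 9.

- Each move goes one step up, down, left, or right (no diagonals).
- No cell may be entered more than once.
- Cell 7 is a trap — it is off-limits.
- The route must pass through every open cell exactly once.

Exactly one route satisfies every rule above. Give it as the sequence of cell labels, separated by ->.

Need to visit all 14 open cells exactly once, starting at 14 and ending at 9.
Cell 6 has only two open neighbours (1 and 11), so the path must pass straight through it: one of those is the cell it's entered from and the other is where it exits.
Route from 14: right 1 to 15, up 2 to 5, left 4 to 1, down 2 to 11, right 2 to 13, up 1 to 8, right 1 to 9 — 13 moves in all.
Check: all 14 open cells covered.

14 -> 15 -> 10 -> 5 -> 4 -> 3 -> 2 -> 1 -> 6 -> 11 -> 12 -> 13 -> 8 -> 9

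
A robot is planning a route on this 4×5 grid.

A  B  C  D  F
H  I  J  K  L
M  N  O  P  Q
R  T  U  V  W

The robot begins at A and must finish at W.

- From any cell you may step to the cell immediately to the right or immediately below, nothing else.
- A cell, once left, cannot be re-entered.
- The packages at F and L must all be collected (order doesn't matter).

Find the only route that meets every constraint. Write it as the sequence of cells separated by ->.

Moves only go right or down, so the column and row indices never decrease.
Route from A: 4× right (reaching F), 3× down (reaching W) — 7 moves in all.
Check: all required cells visited.

A -> B -> C -> D -> F -> L -> Q -> W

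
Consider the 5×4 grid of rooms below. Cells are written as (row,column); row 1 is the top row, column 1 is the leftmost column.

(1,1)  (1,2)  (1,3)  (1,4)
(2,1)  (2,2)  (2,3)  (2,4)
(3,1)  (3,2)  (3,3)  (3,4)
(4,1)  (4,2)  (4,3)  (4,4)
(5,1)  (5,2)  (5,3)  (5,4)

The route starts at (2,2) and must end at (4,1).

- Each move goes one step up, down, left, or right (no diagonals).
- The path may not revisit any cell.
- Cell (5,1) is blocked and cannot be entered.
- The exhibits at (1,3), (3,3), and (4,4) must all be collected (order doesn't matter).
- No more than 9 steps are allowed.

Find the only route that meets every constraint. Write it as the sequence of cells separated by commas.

Any route must reach (1,3), (3,3), and (4,4) and still end at (4,1) within 9 moves, so the order of the required stops is forced.
Route from (2,2): up 1 to (1,2), right 1 to (1,3), down 2 to (3,3), right 1 to (3,4), down 1 to (4,4), left 3 to (4,1) — 9 moves in all.
Check: all required cells visited; 9 ≤ 9 moves.

(2,2), (1,2), (1,3), (2,3), (3,3), (3,4), (4,4), (4,3), (4,2), (4,1)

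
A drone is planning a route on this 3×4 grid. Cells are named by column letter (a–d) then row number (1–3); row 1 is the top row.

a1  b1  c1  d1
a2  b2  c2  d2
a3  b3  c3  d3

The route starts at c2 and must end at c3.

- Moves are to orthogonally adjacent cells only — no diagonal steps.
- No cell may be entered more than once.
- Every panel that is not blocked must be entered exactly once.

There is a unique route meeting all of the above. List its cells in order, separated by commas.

Need to visit all 12 open cells exactly once, starting at c2 and ending at c3.
Cell a1 has only two open neighbours (a2 and b1), so the path must pass straight through it: one of those is the cell it's entered from and the other is where it exits.
Route from c2: left to b2, down to b3, left to a3, 2× up (reaching a1), 3× right (reaching d1), 2× down (reaching d3), left to c3 — 11 moves in all.
Check: all 12 open cells covered.

c2, b2, b3, a3, a2, a1, b1, c1, d1, d2, d3, c3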